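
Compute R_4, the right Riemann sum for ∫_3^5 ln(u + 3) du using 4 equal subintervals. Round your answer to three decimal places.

Δu = (5 − 3)/4 = 0.5.
Right endpoints: 3.5, 4, 4.5, 5.
f(3.5) ≈ 1.872, f(4) ≈ 1.946, f(4.5) ≈ 2.015, f(5) ≈ 2.079.
Sum = Δu · [f(3.5) + f(4) + f(4.5) + f(5)].
Sum ≈ 3.956.

3.956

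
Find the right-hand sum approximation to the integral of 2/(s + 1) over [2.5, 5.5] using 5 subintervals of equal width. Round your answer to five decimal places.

1.16242

Δs = (5.5 − 2.5)/5 = 0.6.
Right endpoints: 3.1, 3.7, 4.3, 4.9, 5.5.
f(3.1) = 20/41, f(3.7) = 20/47, f(4.3) = 20/53, f(4.9) = 20/59, f(5.5) = 4/13.
Sum = Δs · [f(3.1) + f(3.7) + f(4.3) + f(4.9) + f(5.5)].
Sum ≈ 1.16242.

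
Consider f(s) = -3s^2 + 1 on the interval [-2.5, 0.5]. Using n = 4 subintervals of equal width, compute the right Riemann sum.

-6.84375

Δs = (0.5 − (-2.5))/4 = 0.75.
Right endpoints: -1.75, -1, -0.25, 0.5.
f(-1.75) = -8.1875, f(-1) = -2, f(-0.25) = 0.8125, f(0.5) = 0.25.
Sum = Δs · [f(-1.75) + f(-1) + f(-0.25) + f(0.5)].
Sum = -6.84375.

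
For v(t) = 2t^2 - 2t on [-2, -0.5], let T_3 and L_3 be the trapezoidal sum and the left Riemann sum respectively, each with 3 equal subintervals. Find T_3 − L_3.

T_3 = 9.125.
L_3 = 11.75.
T_3 − L_3 = -2.625.

-2.625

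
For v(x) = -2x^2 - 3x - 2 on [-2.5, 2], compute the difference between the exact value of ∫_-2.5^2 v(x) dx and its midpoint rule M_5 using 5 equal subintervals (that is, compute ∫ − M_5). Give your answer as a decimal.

Exact integral: ∫_-2.5^2 v(x) dx = -21.375.
M_5 = -20.7675.
Error = -21.375 − (-20.7675) = -0.6075.

-0.6075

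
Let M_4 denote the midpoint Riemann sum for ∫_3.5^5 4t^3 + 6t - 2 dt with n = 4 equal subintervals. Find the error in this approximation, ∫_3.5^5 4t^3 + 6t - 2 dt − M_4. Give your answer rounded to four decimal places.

0.8965

Exact integral: ∫_3.5^5 f(t) dt = 510.1875.
M_4 ≈ 509.291016.
Error ≈ 510.1875 − 509.291016 ≈ 0.8965.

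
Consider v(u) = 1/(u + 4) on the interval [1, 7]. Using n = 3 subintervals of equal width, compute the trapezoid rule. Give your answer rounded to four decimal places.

0.7988

Δu = (7 − 1)/3 = 2.
v(1) = 0.2, v(3) = 1/7, v(5) = 1/9, v(7) = 1/11.
T_3 = (Δu/2)·[v(u_0) + 2v(u_1) + 2v(u_2) + v(u_3)].
Sum ≈ 0.7988.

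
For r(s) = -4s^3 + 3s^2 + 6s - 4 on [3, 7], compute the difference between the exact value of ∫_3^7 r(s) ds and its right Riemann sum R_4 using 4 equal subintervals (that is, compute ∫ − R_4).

598

Exact integral: ∫_3^7 r(s) ds = -1900.
R_4 = -2498.
Error = -1900 − (-2498) = 598.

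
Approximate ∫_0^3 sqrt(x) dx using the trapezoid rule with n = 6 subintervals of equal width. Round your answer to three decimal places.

Δx = (3 − 0)/6 = 0.5.
f(0) ≈ 0.000, f(0.5) ≈ 0.707, f(1) ≈ 1.000, f(1.5) ≈ 1.225, f(2) ≈ 1.414, f(2.5) ≈ 1.581, f(3) ≈ 1.732.
T_6 = (Δx/2)·[f(x_0) + 2f(x_1) + ... + 2f(x_{5}) + f(x_6)].
Sum ≈ 3.397.

3.397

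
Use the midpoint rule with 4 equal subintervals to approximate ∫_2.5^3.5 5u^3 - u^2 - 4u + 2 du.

119.4375

Δu = (3.5 − 2.5)/4 = 0.25.
Midpoints: 2.625, 2.875, 3.125, 3.375.
f(2.625) = 38425/512, f(2.875) = 51739/512, f(3.125) = 67749/512, f(3.375) = 86695/512.
Sum = Δu · [f(2.625) + f(2.875) + f(3.125) + f(3.375)].
Sum = 119.4375.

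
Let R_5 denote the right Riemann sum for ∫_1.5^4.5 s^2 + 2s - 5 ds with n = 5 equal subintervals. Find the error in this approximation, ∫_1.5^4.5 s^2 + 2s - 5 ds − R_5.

Exact integral: ∫_1.5^4.5 f(s) ds = 32.25.
R_5 = 39.63.
Error = 32.25 − 39.63 = -7.38.

-7.38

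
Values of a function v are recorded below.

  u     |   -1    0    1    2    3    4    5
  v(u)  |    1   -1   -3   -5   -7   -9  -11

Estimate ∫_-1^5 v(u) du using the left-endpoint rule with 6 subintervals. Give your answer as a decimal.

-24

Δu = 1.
Sum = 1·[1 + (-1) + (-3) + (-5) + (-7) + (-9)] = -24.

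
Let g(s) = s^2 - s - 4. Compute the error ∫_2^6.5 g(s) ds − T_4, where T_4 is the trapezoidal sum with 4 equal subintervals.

-0.94921875

Exact integral: ∫_2^6.5 g(s) ds = 51.75.
T_4 = 52.69921875.
Error = 51.75 − 52.69921875 = -0.94921875.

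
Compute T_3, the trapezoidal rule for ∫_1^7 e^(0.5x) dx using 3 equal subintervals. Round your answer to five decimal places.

68.09254

Δx = (7 − 1)/3 = 2.
f(1) ≈ 1.64872, f(3) ≈ 4.48169, f(5) ≈ 12.18249, f(7) ≈ 33.11545.
T_3 = (Δx/2)·[f(x_0) + 2f(x_1) + 2f(x_2) + f(x_3)].
Sum ≈ 68.09254.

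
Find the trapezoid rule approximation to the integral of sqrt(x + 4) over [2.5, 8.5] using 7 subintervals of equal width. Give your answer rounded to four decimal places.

Δx = (8.5 − 2.5)/7 = 6/7.
f(2.5) ≈ 2.5495, f(47/14) ≈ 2.7124, f(59/14) ≈ 2.8661, f(71/14) ≈ 3.0119, f(83/14) ≈ 3.1510, f(95/14) ≈ 3.2842, f(107/14) ≈ 3.4122, f(8.5) ≈ 3.5355.
T_7 = (Δx/2)·[f(x_0) + 2f(x_1) + ... + 2f(x_{6}) + f(x_7)].
Sum ≈ 18.4116.

18.4116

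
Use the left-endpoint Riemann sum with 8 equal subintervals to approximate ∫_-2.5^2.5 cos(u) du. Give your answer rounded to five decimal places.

1.15773

Δu = (2.5 − (-2.5))/8 = 0.625.
Left endpoints: -2.5, -1.875, -1.25, -0.625, 0, 0.625, 1.25, 1.875.
f(-2.5) ≈ -0.80114, f(-1.875) ≈ -0.29953, f(-1.25) ≈ 0.31532, f(-0.625) ≈ 0.81096, f(0) ≈ 1.00000, f(0.625) ≈ 0.81096, f(1.25) ≈ 0.31532, f(1.875) ≈ -0.29953.
Sum = Δu · [f(-2.5) + f(-1.875) + f(-1.25) + ...].
Sum ≈ 1.15773.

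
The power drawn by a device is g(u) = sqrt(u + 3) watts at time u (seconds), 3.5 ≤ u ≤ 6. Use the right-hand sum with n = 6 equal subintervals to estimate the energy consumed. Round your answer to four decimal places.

Δu = (6 − 3.5)/6 = 5/12.
Right endpoints: 47/12, 13/3, 4.75, 31/6, 67/12, 6.
g(47/12) ≈ 2.6300, g(13/3) ≈ 2.7080, g(4.75) ≈ 2.7839, g(31/6) ≈ 2.8577, g(67/12) ≈ 2.9297, g(6) ≈ 3.0000.
Sum = Δu · [g(47/12) + g(13/3) + g(4.75) + ...].
Sum ≈ 7.0456.

7.0456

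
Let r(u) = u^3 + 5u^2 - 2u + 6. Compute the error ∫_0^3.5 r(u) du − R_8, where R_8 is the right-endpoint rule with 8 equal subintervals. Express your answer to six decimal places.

-22.390544

Exact integral: ∫_0^3.5 r(u) du ≈ 117.72395833.
R_8 ≈ 140.11450195.
Error ≈ 117.72395833 − 140.11450195 ≈ -22.390544.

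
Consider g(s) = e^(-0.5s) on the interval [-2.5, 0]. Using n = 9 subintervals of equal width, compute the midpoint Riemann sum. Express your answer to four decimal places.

Δs = (0 − (-2.5))/9 = 5/18.
Midpoints: -85/36, -25/12, -65/36, -55/36, -1.25, -35/36, -25/36, -5/12, -5/36.
g(-85/36) ≈ 3.2562, g(-25/12) ≈ 2.8339, g(-65/36) ≈ 2.4664, g(-55/36) ≈ 2.1466, g(-1.25) ≈ 1.8682, g(-35/36) ≈ 1.6260, g(-25/36) ≈ 1.4151, g(-5/12) ≈ 1.2316, g(-5/36) ≈ 1.0719.
Sum = Δs · [g(-85/36) + g(-25/12) + g(-65/36) + ...].
Sum ≈ 4.9767.

4.9767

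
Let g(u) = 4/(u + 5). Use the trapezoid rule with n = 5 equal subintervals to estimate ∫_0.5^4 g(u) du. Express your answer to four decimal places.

1.9733

Δu = (4 − 0.5)/5 = 0.7.
g(0.5) = 8/11, g(1.2) = 20/31, g(1.9) = 40/69, g(2.6) = 10/19, g(3.3) = 40/83, g(4) = 4/9.
T_5 = (Δu/2)·[g(u_0) + 2g(u_1) + ... + 2g(u_{4}) + g(u_5)].
Sum ≈ 1.9733.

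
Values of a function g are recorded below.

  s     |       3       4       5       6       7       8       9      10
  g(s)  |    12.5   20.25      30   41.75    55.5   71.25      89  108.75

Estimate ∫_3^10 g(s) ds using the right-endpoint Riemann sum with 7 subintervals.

416.5

Δs = 1.
Sum = 1·[20.25 + 30 + 41.75 + 55.5 + 71.25 + 89 + 108.75] = 416.5.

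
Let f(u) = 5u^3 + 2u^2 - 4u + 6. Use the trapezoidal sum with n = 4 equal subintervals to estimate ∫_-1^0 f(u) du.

Δu = (0 − (-1))/4 = 0.25.
f(-1) = 7, f(-0.75) = 8.015625, f(-0.5) = 7.875, f(-0.25) = 7.046875, f(0) = 6.
T_4 = (Δu/2)·[f(u_0) + 2f(u_1) + 2f(u_2) + 2f(u_3) + f(u_4)].
Sum = 7.359375.

7.359375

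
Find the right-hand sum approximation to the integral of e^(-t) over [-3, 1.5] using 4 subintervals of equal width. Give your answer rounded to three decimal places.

Δt = (1.5 − (-3))/4 = 1.125.
Right endpoints: -1.875, -0.75, 0.375, 1.5.
f(-1.875) ≈ 6.521, f(-0.75) ≈ 2.117, f(0.375) ≈ 0.687, f(1.5) ≈ 0.223.
Sum = Δt · [f(-1.875) + f(-0.75) + f(0.375) + f(1.5)].
Sum ≈ 10.742.

10.742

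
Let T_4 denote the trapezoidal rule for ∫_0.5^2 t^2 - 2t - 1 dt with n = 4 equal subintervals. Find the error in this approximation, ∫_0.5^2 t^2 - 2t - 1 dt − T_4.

Exact integral: ∫_0.5^2 f(t) dt = -2.625.
T_4 = -2.58984375.
Error = -2.625 − (-2.58984375) = -0.03515625.

-0.03515625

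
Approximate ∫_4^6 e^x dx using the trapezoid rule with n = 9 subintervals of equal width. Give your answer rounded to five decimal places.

Δx = (6 − 4)/9 = 2/9.
f(4) ≈ 54.59815, f(38/9) ≈ 68.18484, f(40/9) ≈ 85.15256, f(14/3) ≈ 106.34268, f(44/9) ≈ 132.80593, f(46/9) ≈ 165.85454, f(16/3) ≈ 207.12725, f(50/9) ≈ 258.67063, f(52/9) ≈ 323.04052, f(6) ≈ 403.42879.
T_9 = (Δx/2)·[f(x_0) + 2f(x_1) + ... + 2f(x_{8}) + f(x_9)].
Sum ≈ 350.26498.

350.26498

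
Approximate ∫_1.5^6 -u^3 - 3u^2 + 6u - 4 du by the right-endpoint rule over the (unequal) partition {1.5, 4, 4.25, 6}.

-768.36328125

Subinterval widths: 2.5, 0.25, 1.75.
Right endpoints: 4, 4.25, 6.
f(4) = -92, f(4.25) = -109.453125, f(6) = -292.
Sum = Σ Δu_i · f(u_i).
Sum = -768.36328125.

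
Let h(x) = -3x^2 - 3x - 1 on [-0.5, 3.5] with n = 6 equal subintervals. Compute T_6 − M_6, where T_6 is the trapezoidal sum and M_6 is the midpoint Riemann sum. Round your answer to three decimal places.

-1.333

T_6 ≈ -65.88889.
M_6 ≈ -64.55556.
T_6 − M_6 ≈ -1.333.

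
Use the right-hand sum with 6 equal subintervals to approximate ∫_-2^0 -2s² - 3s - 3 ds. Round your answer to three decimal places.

-5.074

Δs = (0 − (-2))/6 = 1/3.
Right endpoints: -5/3, -4/3, -1, -2/3, -1/3, 0.
f(-5/3) = -32/9, f(-4/3) = -23/9, f(-1) = -2, f(-2/3) = -17/9, f(-1/3) = -20/9, f(0) = -3.
Sum = Δs · [f(-5/3) + f(-4/3) + f(-1) + ...].
Sum ≈ -5.074.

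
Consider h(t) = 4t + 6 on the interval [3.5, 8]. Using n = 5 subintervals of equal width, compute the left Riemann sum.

122.4

Δt = (8 − 3.5)/5 = 0.9.
Left endpoints: 3.5, 4.4, 5.3, 6.2, 7.1.
h(3.5) = 20, h(4.4) = 23.6, h(5.3) = 27.2, h(6.2) = 30.8, h(7.1) = 34.4.
Sum = Δt · [h(3.5) + h(4.4) + h(5.3) + h(6.2) + h(7.1)].
Sum = 122.4.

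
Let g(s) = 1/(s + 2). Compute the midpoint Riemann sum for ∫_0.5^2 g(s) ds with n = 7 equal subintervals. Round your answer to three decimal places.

Δs = (2 − 0.5)/7 = 3/14.
Midpoints: 17/28, 23/28, 29/28, 1.25, 41/28, 47/28, 53/28.
g(17/28) = 28/73, g(23/28) = 28/79, g(29/28) = 28/85, g(1.25) = 4/13, g(41/28) = 28/97, g(47/28) = 28/103, g(53/28) = 28/109.
Sum = Δs · [g(17/28) + g(23/28) + g(29/28) + ...].
Sum ≈ 0.470.

0.470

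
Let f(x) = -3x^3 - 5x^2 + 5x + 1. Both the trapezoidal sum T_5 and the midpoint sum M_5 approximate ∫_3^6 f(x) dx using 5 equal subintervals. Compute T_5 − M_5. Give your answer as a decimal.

-12.285

T_5 = -1163.94.
M_5 = -1151.655.
T_5 − M_5 = -12.285.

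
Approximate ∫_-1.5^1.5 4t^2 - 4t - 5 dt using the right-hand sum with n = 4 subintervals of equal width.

Δt = (1.5 − (-1.5))/4 = 0.75.
Right endpoints: -0.75, 0, 0.75, 1.5.
f(-0.75) = 0.25, f(0) = -5, f(0.75) = -5.75, f(1.5) = -2.
Sum = Δt · [f(-0.75) + f(0) + f(0.75) + f(1.5)].
Sum = -9.375.

-9.375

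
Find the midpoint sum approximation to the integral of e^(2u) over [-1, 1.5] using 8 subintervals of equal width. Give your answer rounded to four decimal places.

9.8146

Δu = (1.5 − (-1))/8 = 0.3125.
Midpoints: -0.84375, -0.53125, -0.21875, 0.09375, 0.40625, 0.71875, 1.03125, 1.34375.
f(-0.84375) ≈ 0.1850, f(-0.53125) ≈ 0.3456, f(-0.21875) ≈ 0.6456, f(0.09375) ≈ 1.2062, f(0.40625) ≈ 2.2535, f(0.71875) ≈ 4.2102, f(1.03125) ≈ 7.8656, f(1.34375) ≈ 14.6949.
Sum = Δu · [f(-0.84375) + f(-0.53125) + f(-0.21875) + ...].
Sum ≈ 9.8146.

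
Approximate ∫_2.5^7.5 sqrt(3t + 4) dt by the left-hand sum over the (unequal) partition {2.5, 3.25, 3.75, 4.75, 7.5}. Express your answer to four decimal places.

Subinterval widths: 0.75, 0.5, 1, 2.75.
Left endpoints: 2.5, 3.25, 3.75, 4.75.
f(2.5) ≈ 3.3912, f(3.25) ≈ 3.7081, f(3.75) ≈ 3.9051, f(4.75) ≈ 4.2720.
Sum = Σ Δt_i · f(t_i).
Sum ≈ 20.0506.

20.0506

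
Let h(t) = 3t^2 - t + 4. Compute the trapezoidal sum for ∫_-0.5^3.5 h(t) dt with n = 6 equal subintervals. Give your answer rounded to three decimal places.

Δt = (3.5 − (-0.5))/6 = 2/3.
h(-0.5) = 5.25, h(1/6) = 47/12, h(5/6) = 5.25, h(1.5) = 9.25, h(13/6) = 191/12, h(17/6) = 25.25, h(3.5) = 37.25.
T_6 = (Δt/2)·[h(t_0) + 2h(t_1) + ... + 2h(t_{5}) + h(t_6)].
Sum ≈ 53.889.

53.889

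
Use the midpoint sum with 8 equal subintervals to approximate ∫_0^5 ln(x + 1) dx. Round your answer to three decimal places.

Δx = (5 − 0)/8 = 0.625.
Midpoints: 0.3125, 0.9375, 1.5625, 2.1875, 2.8125, 3.4375, 4.0625, 4.6875.
f(0.3125) ≈ 0.272, f(0.9375) ≈ 0.661, f(1.5625) ≈ 0.941, f(2.1875) ≈ 1.159, f(2.8125) ≈ 1.338, f(3.4375) ≈ 1.490, f(4.0625) ≈ 1.622, f(4.6875) ≈ 1.738.
Sum = Δx · [f(0.3125) + f(0.9375) + f(1.5625) + ...].
Sum ≈ 5.764.

5.764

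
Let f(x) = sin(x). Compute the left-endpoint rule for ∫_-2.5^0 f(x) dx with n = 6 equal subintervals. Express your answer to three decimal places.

Δx = (0 − (-2.5))/6 = 5/12.
Left endpoints: -2.5, -25/12, -5/3, -1.25, -5/6, -5/12.
f(-2.5) ≈ -0.598, f(-25/12) ≈ -0.872, f(-5/3) ≈ -0.995, f(-1.25) ≈ -0.949, f(-5/6) ≈ -0.740, f(-5/12) ≈ -0.405.
Sum = Δx · [f(-2.5) + f(-25/12) + f(-5/3) + ...].
Sum ≈ -1.900.

-1.900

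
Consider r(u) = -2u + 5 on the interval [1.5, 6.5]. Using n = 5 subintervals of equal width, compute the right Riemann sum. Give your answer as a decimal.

Δu = (6.5 − 1.5)/5 = 1.
Right endpoints: 2.5, 3.5, 4.5, 5.5, 6.5.
r(2.5) = 0, r(3.5) = -2, r(4.5) = -4, r(5.5) = -6, r(6.5) = -8.
Sum = Δu · [r(2.5) + r(3.5) + r(4.5) + r(5.5) + r(6.5)].
Sum = -20.

-20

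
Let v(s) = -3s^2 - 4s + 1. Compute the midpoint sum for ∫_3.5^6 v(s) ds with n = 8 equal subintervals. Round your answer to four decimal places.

-218.0640

Δs = (6 − 3.5)/8 = 0.3125.
Midpoints: 3.65625, 3.96875, 4.28125, 4.59375, 4.90625, 5.21875, 5.53125, 5.84375.
v(3.65625) = -55019/1024, v(3.96875) = -63619/1024, v(4.28125) = -72819/1024, v(4.59375) = -82619/1024, v(4.90625) = -93019/1024, v(5.21875) = -104019/1024, v(5.53125) = -115619/1024, v(5.84375) = -127819/1024.
Sum = Δs · [v(3.65625) + v(3.96875) + v(4.28125) + ...].
Sum ≈ -218.0640.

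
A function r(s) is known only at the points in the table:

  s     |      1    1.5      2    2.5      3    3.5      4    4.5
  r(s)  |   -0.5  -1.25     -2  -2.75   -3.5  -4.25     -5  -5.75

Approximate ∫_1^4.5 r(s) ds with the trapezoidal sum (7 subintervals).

Δs = 0.5.
T_7 = (0.5/2)·[(-0.5) + 2·(-1.25) + 2·(-2) + 2·(-2.75) + 2·(-3.5) + 2·(-4.25) + 2·(-5) + (-5.75)] = -10.9375.

-10.9375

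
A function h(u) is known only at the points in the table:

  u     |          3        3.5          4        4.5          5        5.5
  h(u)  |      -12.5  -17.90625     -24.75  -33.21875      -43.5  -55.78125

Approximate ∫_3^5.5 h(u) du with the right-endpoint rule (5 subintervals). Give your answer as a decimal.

Δu = 0.5.
Sum = 0.5·[(-17.90625) + (-24.75) + (-33.21875) + (-43.5) + (-55.78125)] = -87.578125.

-87.578125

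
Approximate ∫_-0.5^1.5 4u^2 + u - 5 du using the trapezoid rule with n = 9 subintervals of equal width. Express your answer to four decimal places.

-4.2675

Δu = (1.5 − (-0.5))/9 = 2/9.
f(-0.5) = -4.5, f(-5/18) = -805/162, f(-1/18) = -817/162, f(1/6) = -85/18, f(7/18) = -649/162, f(11/18) = -469/162, f(5/6) = -25/18, f(19/18) = 83/162, f(23/18) = 455/162, f(1.5) = 5.5.
T_9 = (Δu/2)·[f(u_0) + 2f(u_1) + ... + 2f(u_{8}) + f(u_9)].
Sum ≈ -4.2675.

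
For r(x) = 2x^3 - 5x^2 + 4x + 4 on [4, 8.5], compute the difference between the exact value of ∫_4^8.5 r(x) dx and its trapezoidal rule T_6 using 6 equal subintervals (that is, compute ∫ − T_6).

Exact integral: ∫_4^8.5 r(x) dx = 1695.65625.
T_6 = 1709.3671875.
Error = 1695.65625 − 1709.3671875 = -13.7109375.

-13.7109375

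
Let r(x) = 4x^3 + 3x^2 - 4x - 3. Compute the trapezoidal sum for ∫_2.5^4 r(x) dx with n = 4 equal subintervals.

242.7890625

Δx = (4 − 2.5)/4 = 0.375.
r(2.5) = 68.25, r(2.875) = 105.3515625, r(3.25) = 153, r(3.625) = 212.4609375, r(4) = 285.
T_4 = (Δx/2)·[r(x_0) + 2r(x_1) + 2r(x_2) + 2r(x_3) + r(x_4)].
Sum = 242.7890625.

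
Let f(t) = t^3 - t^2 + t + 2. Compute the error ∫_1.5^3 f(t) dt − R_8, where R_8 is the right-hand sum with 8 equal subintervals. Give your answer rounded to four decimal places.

Exact integral: ∫_1.5^3 f(t) dt = 17.484375.
R_8 ≈ 19.257568.
Error ≈ 17.484375 − 19.257568 ≈ -1.7732.

-1.7732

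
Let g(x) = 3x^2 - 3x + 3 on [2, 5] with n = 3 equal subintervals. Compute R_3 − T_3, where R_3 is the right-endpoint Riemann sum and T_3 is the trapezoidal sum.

27

R_3 = 123.
T_3 = 96.
R_3 − T_3 = 27.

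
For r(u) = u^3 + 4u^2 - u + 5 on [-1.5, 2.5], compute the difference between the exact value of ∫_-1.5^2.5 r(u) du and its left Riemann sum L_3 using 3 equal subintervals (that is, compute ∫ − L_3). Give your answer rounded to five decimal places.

Exact integral: ∫_-1.5^2.5 r(u) du ≈ 51.8333333.
L_3 ≈ 37.6851852.
Error ≈ 51.8333333 − 37.6851852 ≈ 14.14815.

14.14815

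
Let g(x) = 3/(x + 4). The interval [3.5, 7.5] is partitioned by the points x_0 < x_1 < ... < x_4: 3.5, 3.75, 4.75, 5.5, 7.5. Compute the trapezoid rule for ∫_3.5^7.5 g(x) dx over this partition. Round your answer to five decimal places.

Subinterval widths: 0.25, 1, 0.75, 2.
g(3.5) = 0.4, g(3.75) = 12/31, g(4.75) = 12/35, g(5.5) = 6/19, g(7.5) = 6/23.
On each subinterval the trapezoid contributes (Δx_i/2)·[g(x_{i-1}) + g(x_i)].
Sum ≈ 1.28702.

1.28702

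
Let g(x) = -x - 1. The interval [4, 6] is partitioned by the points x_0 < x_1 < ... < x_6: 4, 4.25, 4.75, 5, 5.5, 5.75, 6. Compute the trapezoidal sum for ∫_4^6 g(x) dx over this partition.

Subinterval widths: 0.25, 0.5, 0.25, 0.5, 0.25, 0.25.
g(4) = -5, g(4.25) = -5.25, g(4.75) = -5.75, g(5) = -6, g(5.5) = -6.5, g(5.75) = -6.75, g(6) = -7.
On each subinterval the trapezoid contributes (Δx_i/2)·[g(x_{i-1}) + g(x_i)].
Sum = -12.

-12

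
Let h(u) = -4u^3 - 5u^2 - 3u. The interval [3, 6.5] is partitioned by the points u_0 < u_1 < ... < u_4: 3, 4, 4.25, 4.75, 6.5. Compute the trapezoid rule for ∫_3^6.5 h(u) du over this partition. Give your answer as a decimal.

-2240.609375

Subinterval widths: 1, 0.25, 0.5, 1.75.
h(3) = -162, h(4) = -348, h(4.25) = -410.125, h(4.75) = -555.75, h(6.5) = -1329.25.
On each subinterval the trapezoid contributes (Δu_i/2)·[h(u_{i-1}) + h(u_i)].
Sum = -2240.609375.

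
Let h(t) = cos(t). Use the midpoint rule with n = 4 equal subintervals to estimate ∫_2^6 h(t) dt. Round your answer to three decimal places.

Δt = (6 − 2)/4 = 1.
Midpoints: 2.5, 3.5, 4.5, 5.5.
h(2.5) ≈ -0.801, h(3.5) ≈ -0.936, h(4.5) ≈ -0.211, h(5.5) ≈ 0.709.
Sum = Δt · [h(2.5) + h(3.5) + h(4.5) + h(5.5)].
Sum ≈ -1.240.

-1.240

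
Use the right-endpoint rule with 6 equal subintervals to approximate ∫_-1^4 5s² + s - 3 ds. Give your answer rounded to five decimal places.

Δs = (4 − (-1))/6 = 5/6.
Right endpoints: -1/6, 2/3, 1.5, 7/3, 19/6, 4.
f(-1/6) = -109/36, f(2/3) = -1/9, f(1.5) = 9.75, f(7/3) = 239/9, f(19/6) = 1811/36, f(4) = 81.
Sum = Δs · [f(-1/6) + f(2/3) + f(1.5) + ...].
Sum ≈ 137.06019.

137.06019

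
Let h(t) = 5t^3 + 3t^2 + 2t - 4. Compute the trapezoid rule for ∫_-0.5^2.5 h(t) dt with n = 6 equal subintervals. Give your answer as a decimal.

Δt = (2.5 − (-0.5))/6 = 0.5.
h(-0.5) = -4.875, h(0) = -4, h(0.5) = -1.625, h(1) = 6, h(1.5) = 22.625, h(2) = 52, h(2.5) = 97.875.
T_6 = (Δt/2)·[h(t_0) + 2h(t_1) + ... + 2h(t_{5}) + h(t_6)].
Sum = 60.75.

60.75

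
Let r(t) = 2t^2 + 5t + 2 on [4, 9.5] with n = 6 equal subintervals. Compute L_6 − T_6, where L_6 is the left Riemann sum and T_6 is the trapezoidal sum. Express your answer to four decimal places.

L_6 ≈ 646.415509.
T_6 ≈ 727.082176.
L_6 − T_6 ≈ -80.6667.

-80.6667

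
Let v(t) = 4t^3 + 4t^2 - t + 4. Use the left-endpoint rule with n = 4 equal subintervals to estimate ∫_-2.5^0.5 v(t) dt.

Δt = (0.5 − (-2.5))/4 = 0.75.
Left endpoints: -2.5, -1.75, -1, -0.25.
v(-2.5) = -31, v(-1.75) = -3.4375, v(-1) = 5, v(-0.25) = 4.4375.
Sum = Δt · [v(-2.5) + v(-1.75) + v(-1) + v(-0.25)].
Sum = -18.75.

-18.75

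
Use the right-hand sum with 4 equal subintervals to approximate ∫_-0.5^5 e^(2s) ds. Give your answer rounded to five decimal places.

32354.22077

Δs = (5 − (-0.5))/4 = 1.375.
Right endpoints: 0.875, 2.25, 3.625, 5.
f(0.875) ≈ 5.75460, f(2.25) ≈ 90.01713, f(3.625) ≈ 1408.10485, f(5) ≈ 22026.46579.
Sum = Δs · [f(0.875) + f(2.25) + f(3.625) + f(5)].
Sum ≈ 32354.22077.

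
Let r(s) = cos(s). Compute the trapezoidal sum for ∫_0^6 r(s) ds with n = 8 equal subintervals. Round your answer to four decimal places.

Δs = (6 − 0)/8 = 0.75.
r(0) ≈ 1.0000, r(0.75) ≈ 0.7317, r(1.5) ≈ 0.0707, r(2.25) ≈ -0.6282, r(3) ≈ -0.9900, r(3.75) ≈ -0.8206, r(4.5) ≈ -0.2108, r(5.25) ≈ 0.5121, r(6) ≈ 0.9602.
T_8 = (Δs/2)·[r(s_0) + 2r(s_1) + ... + 2r(s_{7}) + r(s_8)].
Sum ≈ -0.2662.

-0.2662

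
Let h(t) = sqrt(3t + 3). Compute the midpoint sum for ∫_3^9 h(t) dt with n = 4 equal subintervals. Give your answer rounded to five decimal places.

Δt = (9 − 3)/4 = 1.5.
Midpoints: 3.75, 5.25, 6.75, 8.25.
h(3.75) ≈ 3.77492, h(5.25) ≈ 4.33013, h(6.75) ≈ 4.82183, h(8.25) ≈ 5.26783.
Sum = Δt · [h(3.75) + h(5.25) + h(6.75) + h(8.25)].
Sum ≈ 27.29204.

27.29204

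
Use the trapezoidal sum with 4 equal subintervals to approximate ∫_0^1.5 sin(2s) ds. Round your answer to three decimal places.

0.948

Δs = (1.5 − 0)/4 = 0.375.
f(0) ≈ 0.000, f(0.375) ≈ 0.682, f(0.75) ≈ 0.997, f(1.125) ≈ 0.778, f(1.5) ≈ 0.141.
T_4 = (Δs/2)·[f(s_0) + 2f(s_1) + 2f(s_2) + 2f(s_3) + f(s_4)].
Sum ≈ 0.948.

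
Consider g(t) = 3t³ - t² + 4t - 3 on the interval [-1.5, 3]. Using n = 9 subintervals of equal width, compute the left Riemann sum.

22.3125

Δt = (3 − (-1.5))/9 = 0.5.
Left endpoints: -1.5, -1, -0.5, 0, 0.5, 1, 1.5, 2, 2.5.
g(-1.5) = -21.375, g(-1) = -11, g(-0.5) = -5.625, g(0) = -3, g(0.5) = -0.875, g(1) = 3, g(1.5) = 10.875, g(2) = 25, g(2.5) = 47.625.
Sum = Δt · [g(-1.5) + g(-1) + g(-0.5) + ...].
Sum = 22.3125.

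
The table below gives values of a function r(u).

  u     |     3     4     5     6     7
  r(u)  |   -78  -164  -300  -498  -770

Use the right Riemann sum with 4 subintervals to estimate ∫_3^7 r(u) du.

Δu = 1.
Sum = 1·[(-164) + (-300) + (-498) + (-770)] = -1732.

-1732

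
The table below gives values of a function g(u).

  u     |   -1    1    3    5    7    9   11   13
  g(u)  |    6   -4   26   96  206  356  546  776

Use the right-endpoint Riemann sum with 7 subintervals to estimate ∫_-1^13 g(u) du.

4004

Δu = 2.
Sum = 2·[(-4) + 26 + 96 + 206 + 356 + 546 + 776] = 4004.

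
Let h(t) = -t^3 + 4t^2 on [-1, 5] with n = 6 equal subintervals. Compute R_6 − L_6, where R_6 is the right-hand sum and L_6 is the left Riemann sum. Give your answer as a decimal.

-30

R_6 = -5.
L_6 = 25.
R_6 − L_6 = -30.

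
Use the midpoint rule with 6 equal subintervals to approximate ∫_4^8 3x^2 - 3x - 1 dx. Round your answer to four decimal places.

371.5556

Δx = (8 − 4)/6 = 2/3.
Midpoints: 13/3, 5, 17/3, 19/3, 7, 23/3.
f(13/3) = 127/3, f(5) = 59, f(17/3) = 235/3, f(19/3) = 301/3, f(7) = 125, f(23/3) = 457/3.
Sum = Δx · [f(13/3) + f(5) + f(17/3) + ...].
Sum ≈ 371.5556.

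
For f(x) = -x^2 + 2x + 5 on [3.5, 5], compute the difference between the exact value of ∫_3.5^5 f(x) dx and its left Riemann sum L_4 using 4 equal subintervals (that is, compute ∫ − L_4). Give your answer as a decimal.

-1.79296875

Exact integral: ∫_3.5^5 f(x) dx = -7.125.
L_4 = -5.33203125.
Error = -7.125 − (-5.33203125) = -1.79296875.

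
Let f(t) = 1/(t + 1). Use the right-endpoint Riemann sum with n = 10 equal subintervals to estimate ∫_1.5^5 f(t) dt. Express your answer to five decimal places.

0.83598

Δt = (5 − 1.5)/10 = 0.35.
Right endpoints: 1.85, 2.2, 2.55, 2.9, 3.25, 3.6, 3.95, 4.3, 4.65, 5.
f(1.85) = 20/57, f(2.2) = 0.3125, f(2.55) = 20/71, f(2.9) = 10/39, f(3.25) = 4/17, f(3.6) = 5/23, f(3.95) = 20/99, f(4.3) = 10/53, f(4.65) = 20/113, f(5) = 1/6.
Sum = Δt · [f(1.85) + f(2.2) + f(2.55) + ...].
Sum ≈ 0.83598.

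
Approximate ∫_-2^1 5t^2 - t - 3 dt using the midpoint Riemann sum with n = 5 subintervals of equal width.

Δt = (1 − (-2))/5 = 0.6.
Midpoints: -1.7, -1.1, -0.5, 0.1, 0.7.
f(-1.7) = 13.15, f(-1.1) = 4.15, f(-0.5) = -1.25, f(0.1) = -3.05, f(0.7) = -1.25.
Sum = Δt · [f(-1.7) + f(-1.1) + f(-0.5) + f(0.1) + f(0.7)].
Sum = 7.05.

7.05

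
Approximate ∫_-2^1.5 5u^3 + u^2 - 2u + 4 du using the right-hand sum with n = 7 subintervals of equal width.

17.5

Δu = (1.5 − (-2))/7 = 0.5.
Right endpoints: -1.5, -1, -0.5, 0, 0.5, 1, 1.5.
f(-1.5) = -7.625, f(-1) = 2, f(-0.5) = 4.625, f(0) = 4, f(0.5) = 3.875, f(1) = 8, f(1.5) = 20.125.
Sum = Δu · [f(-1.5) + f(-1) + f(-0.5) + ...].
Sum = 17.5.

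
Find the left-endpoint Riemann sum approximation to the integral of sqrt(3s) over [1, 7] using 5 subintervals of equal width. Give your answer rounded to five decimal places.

Δs = (7 − 1)/5 = 1.2.
Left endpoints: 1, 2.2, 3.4, 4.6, 5.8.
f(1) ≈ 1.73205, f(2.2) ≈ 2.56905, f(3.4) ≈ 3.19374, f(4.6) ≈ 3.71484, f(5.8) ≈ 4.17133.
Sum = Δs · [f(1) + f(2.2) + f(3.4) + f(4.6) + f(5.8)].
Sum ≈ 18.45721.

18.45721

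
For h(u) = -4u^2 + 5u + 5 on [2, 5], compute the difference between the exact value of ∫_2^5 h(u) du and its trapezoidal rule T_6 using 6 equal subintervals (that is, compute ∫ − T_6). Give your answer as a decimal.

0.5

Exact integral: ∫_2^5 h(u) du = -88.5.
T_6 = -89.
Error = -88.5 − (-89) = 0.5.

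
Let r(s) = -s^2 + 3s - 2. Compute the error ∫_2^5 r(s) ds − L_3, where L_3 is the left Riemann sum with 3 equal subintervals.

-5.5

Exact integral: ∫_2^5 r(s) ds = -13.5.
L_3 = -8.
Error = -13.5 − (-8) = -5.5.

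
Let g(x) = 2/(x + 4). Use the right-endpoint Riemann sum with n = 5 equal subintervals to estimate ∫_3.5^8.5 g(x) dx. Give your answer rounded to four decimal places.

Δx = (8.5 − 3.5)/5 = 1.
Right endpoints: 4.5, 5.5, 6.5, 7.5, 8.5.
g(4.5) = 4/17, g(5.5) = 4/19, g(6.5) = 4/21, g(7.5) = 4/23, g(8.5) = 0.16.
Sum = Δx · [g(4.5) + g(5.5) + g(6.5) + g(7.5) + g(8.5)].
Sum ≈ 0.9702.

0.9702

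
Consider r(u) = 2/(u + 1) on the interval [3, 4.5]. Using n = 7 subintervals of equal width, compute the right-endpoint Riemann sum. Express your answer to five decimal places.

Δu = (4.5 − 3)/7 = 3/14.
Right endpoints: 45/14, 24/7, 51/14, 27/7, 57/14, 30/7, 4.5.
r(45/14) = 28/59, r(24/7) = 14/31, r(51/14) = 28/65, r(27/7) = 7/17, r(57/14) = 28/71, r(30/7) = 14/37, r(4.5) = 4/11.
Sum = Δu · [r(45/14) + r(24/7) + r(51/14) + ...].
Sum ≈ 0.62252.

0.62252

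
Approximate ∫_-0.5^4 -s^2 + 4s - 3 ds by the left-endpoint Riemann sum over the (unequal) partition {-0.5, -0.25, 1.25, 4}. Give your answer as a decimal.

-6.203125

Subinterval widths: 0.25, 1.5, 2.75.
Left endpoints: -0.5, -0.25, 1.25.
f(-0.5) = -5.25, f(-0.25) = -4.0625, f(1.25) = 0.4375.
Sum = Σ Δs_i · f(s_i).
Sum = -6.203125.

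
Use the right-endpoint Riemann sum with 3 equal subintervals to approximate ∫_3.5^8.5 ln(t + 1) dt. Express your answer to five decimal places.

Δt = (8.5 − 3.5)/3 = 5/3.
Right endpoints: 31/6, 41/6, 8.5.
f(31/6) ≈ 1.81916, f(41/6) ≈ 2.05839, f(8.5) ≈ 2.25129.
Sum = Δt · [f(31/6) + f(41/6) + f(8.5)].
Sum ≈ 10.21473.

10.21473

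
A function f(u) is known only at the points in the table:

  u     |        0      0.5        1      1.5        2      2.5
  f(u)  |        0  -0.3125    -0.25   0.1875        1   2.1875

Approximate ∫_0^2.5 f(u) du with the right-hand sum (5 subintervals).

1.40625

Δu = 0.5.
Sum = 0.5·[(-0.3125) + (-0.25) + 0.1875 + 1 + 2.1875] = 1.40625.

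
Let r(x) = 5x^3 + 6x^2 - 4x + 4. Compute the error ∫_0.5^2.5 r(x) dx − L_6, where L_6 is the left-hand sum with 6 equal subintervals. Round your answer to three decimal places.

Exact integral: ∫_0.5^2.5 r(x) dx = 75.75.
L_6 ≈ 59.22222.
Error ≈ 75.75 − 59.22222 ≈ 16.528.

16.528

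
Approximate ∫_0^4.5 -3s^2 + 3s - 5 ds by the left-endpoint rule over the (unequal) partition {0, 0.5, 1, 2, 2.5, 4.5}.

-47.625

Subinterval widths: 0.5, 0.5, 1, 0.5, 2.
Left endpoints: 0, 0.5, 1, 2, 2.5.
f(0) = -5, f(0.5) = -4.25, f(1) = -5, f(2) = -11, f(2.5) = -16.25.
Sum = Σ Δs_i · f(s_i).
Sum = -47.625.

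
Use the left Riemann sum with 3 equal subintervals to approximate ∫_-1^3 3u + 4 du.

20

Δu = (3 − (-1))/3 = 4/3.
Left endpoints: -1, 1/3, 5/3.
f(-1) = 1, f(1/3) = 5, f(5/3) = 9.
Sum = Δu · [f(-1) + f(1/3) + f(5/3)].
Sum = 20.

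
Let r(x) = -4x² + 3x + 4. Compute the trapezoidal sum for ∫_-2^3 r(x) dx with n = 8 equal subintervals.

-20.46875

Δx = (3 − (-2))/8 = 0.625.
r(-2) = -18, r(-1.375) = -7.6875, r(-0.75) = -0.5, r(-0.125) = 3.5625, r(0.5) = 4.5, r(1.125) = 2.3125, r(1.75) = -3, r(2.375) = -11.4375, r(3) = -23.
T_8 = (Δx/2)·[r(x_0) + 2r(x_1) + ... + 2r(x_{7}) + r(x_8)].
Sum = -20.46875.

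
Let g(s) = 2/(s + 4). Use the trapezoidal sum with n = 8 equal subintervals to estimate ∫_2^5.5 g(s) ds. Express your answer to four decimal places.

Δs = (5.5 − 2)/8 = 0.4375.
g(2) = 1/3, g(2.4375) = 32/103, g(2.875) = 16/55, g(3.3125) = 32/117, g(3.75) = 8/31, g(4.1875) = 32/131, g(4.625) = 16/69, g(5.0625) = 32/145, g(5.5) = 4/19.
T_8 = (Δs/2)·[g(s_0) + 2g(s_1) + ... + 2g(s_{7}) + g(s_8)].
Sum ≈ 0.9196.

0.9196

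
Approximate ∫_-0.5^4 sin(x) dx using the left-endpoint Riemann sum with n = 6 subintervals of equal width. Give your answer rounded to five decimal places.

1.56278

Δx = (4 − (-0.5))/6 = 0.75.
Left endpoints: -0.5, 0.25, 1, 1.75, 2.5, 3.25.
f(-0.5) ≈ -0.47943, f(0.25) ≈ 0.24740, f(1) ≈ 0.84147, f(1.75) ≈ 0.98399, f(2.5) ≈ 0.59847, f(3.25) ≈ -0.10820.
Sum = Δx · [f(-0.5) + f(0.25) + f(1) + ...].
Sum ≈ 1.56278.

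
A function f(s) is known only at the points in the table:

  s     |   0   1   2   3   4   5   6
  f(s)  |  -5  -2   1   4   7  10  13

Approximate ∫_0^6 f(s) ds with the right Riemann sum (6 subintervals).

Δs = 1.
Sum = 1·[(-2) + 1 + 4 + 7 + 10 + 13] = 33.

33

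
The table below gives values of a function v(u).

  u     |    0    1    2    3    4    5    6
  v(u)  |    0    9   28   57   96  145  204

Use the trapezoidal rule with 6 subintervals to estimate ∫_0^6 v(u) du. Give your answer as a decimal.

Δu = 1.
T_6 = (1/2)·[0 + 2·9 + 2·28 + 2·57 + 2·96 + 2·145 + 204] = 437.

437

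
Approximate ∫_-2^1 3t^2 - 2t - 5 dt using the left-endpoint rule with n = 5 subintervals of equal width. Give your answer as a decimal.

Δt = (1 − (-2))/5 = 0.6.
Left endpoints: -2, -1.4, -0.8, -0.2, 0.4.
f(-2) = 11, f(-1.4) = 3.68, f(-0.8) = -1.48, f(-0.2) = -4.48, f(0.4) = -5.32.
Sum = Δt · [f(-2) + f(-1.4) + f(-0.8) + f(-0.2) + f(0.4)].
Sum = 2.04.

2.04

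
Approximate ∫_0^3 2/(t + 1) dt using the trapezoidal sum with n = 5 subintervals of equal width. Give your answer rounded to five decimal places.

2.82697

Δt = (3 − 0)/5 = 0.6.
f(0) = 2, f(0.6) = 1.25, f(1.2) = 10/11, f(1.8) = 5/7, f(2.4) = 10/17, f(3) = 0.5.
T_5 = (Δt/2)·[f(t_0) + 2f(t_1) + ... + 2f(t_{4}) + f(t_5)].
Sum ≈ 2.82697.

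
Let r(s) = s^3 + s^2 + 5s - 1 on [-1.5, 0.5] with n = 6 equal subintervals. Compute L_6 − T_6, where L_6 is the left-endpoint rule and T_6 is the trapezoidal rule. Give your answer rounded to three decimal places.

-1.917

L_6 ≈ -9.01852.
T_6 ≈ -7.10185.
L_6 − T_6 ≈ -1.917.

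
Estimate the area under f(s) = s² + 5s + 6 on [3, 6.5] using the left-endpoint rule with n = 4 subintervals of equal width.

164.91015625

Δs = (6.5 − 3)/4 = 0.875.
Left endpoints: 3, 3.875, 4.75, 5.625.
f(3) = 30, f(3.875) = 40.390625, f(4.75) = 52.3125, f(5.625) = 65.765625.
Sum = Δs · [f(3) + f(3.875) + f(4.75) + f(5.625)].
Sum = 164.91015625.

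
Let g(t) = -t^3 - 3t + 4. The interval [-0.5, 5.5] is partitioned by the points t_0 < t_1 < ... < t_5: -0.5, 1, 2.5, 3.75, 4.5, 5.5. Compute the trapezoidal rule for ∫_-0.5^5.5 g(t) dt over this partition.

Subinterval widths: 1.5, 1.5, 1.25, 0.75, 1.
g(-0.5) = 5.625, g(1) = 0, g(2.5) = -19.125, g(3.75) = -59.984375, g(4.5) = -100.625, g(5.5) = -178.875.
On each subinterval the trapezoid contributes (Δt_i/2)·[g(t_{i-1}) + g(t_i)].
Sum = -259.546875.

-259.546875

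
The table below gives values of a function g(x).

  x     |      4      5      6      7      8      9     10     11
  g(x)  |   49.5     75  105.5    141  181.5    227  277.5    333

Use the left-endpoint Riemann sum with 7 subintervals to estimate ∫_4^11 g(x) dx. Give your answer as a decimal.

Δx = 1.
Sum = 1·[49.5 + 75 + 105.5 + 141 + 181.5 + 227 + 277.5] = 1057.

1057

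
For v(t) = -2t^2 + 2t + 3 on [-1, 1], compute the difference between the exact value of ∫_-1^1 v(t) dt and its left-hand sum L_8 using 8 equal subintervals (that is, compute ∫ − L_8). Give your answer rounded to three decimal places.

0.542

Exact integral: ∫_-1^1 v(t) dt ≈ 4.66667.
L_8 = 4.125.
Error ≈ 4.66667 − 4.125 ≈ 0.542.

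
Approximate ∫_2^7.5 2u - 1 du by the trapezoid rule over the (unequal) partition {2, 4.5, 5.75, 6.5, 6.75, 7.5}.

46.75

Subinterval widths: 2.5, 1.25, 0.75, 0.25, 0.75.
f(2) = 3, f(4.5) = 8, f(5.75) = 10.5, f(6.5) = 12, f(6.75) = 12.5, f(7.5) = 14.
On each subinterval the trapezoid contributes (Δu_i/2)·[f(u_{i-1}) + f(u_i)].
Sum = 46.75.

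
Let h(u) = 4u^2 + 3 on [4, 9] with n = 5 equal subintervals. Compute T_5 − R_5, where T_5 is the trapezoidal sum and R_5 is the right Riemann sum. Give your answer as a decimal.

-130

T_5 = 905.
R_5 = 1035.
T_5 − R_5 = -130.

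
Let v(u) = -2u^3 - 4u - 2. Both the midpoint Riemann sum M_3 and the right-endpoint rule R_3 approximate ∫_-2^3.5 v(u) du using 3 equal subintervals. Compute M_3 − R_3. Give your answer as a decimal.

M_3 ≈ -87.5989583.
R_3 ≈ -221.8333333.
M_3 − R_3 = 134.234375.

134.234375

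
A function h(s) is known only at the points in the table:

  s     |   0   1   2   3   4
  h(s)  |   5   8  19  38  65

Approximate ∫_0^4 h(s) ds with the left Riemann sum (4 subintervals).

Δs = 1.
Sum = 1·[5 + 8 + 19 + 38] = 70.

70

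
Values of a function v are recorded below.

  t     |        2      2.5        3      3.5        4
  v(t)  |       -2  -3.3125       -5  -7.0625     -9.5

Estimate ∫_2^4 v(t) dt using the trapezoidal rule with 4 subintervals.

-10.5625

Δt = 0.5.
T_4 = (0.5/2)·[(-2) + 2·(-3.3125) + 2·(-5) + 2·(-7.0625) + (-9.5)] = -10.5625.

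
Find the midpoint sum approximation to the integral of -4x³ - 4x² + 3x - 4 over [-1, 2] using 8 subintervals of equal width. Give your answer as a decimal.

-34.1484375

Δx = (2 − (-1))/8 = 0.375.
Midpoints: -0.8125, -0.4375, -0.0625, 0.3125, 0.6875, 1.0625, 1.4375, 1.8125.
f(-0.8125) = -7099/1024, f(-0.4375) = -5881/1024, f(-0.0625) = -4303/1024, f(0.3125) = -3661/1024, f(0.6875) = -5251/1024, f(1.0625) = -10369/1024, f(1.4375) = -20311/1024, f(1.8125) = -36373/1024.
Sum = Δx · [f(-0.8125) + f(-0.4375) + f(-0.0625) + ...].
Sum = -34.1484375.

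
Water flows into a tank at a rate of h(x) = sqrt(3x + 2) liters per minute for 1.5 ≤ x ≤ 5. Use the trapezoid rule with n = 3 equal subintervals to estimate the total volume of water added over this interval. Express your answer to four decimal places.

Δx = (5 − 1.5)/3 = 7/6.
h(1.5) ≈ 2.5495, h(8/3) ≈ 3.1623, h(23/6) ≈ 3.6742, h(5) ≈ 4.1231.
T_3 = (Δx/2)·[h(x_0) + 2h(x_1) + 2h(x_2) + h(x_3)].
Sum ≈ 11.8683.

11.8683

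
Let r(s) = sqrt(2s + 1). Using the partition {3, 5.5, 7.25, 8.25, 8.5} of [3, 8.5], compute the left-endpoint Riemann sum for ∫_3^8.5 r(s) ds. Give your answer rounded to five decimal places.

17.65939

Subinterval widths: 2.5, 1.75, 1, 0.25.
Left endpoints: 3, 5.5, 7.25, 8.25.
r(3) ≈ 2.64575, r(5.5) ≈ 3.46410, r(7.25) ≈ 3.93700, r(8.25) ≈ 4.18330.
Sum = Σ Δs_i · r(s_i).
Sum ≈ 17.65939.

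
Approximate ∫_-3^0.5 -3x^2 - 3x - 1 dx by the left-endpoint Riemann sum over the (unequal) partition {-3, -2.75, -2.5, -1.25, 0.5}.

Subinterval widths: 0.25, 0.25, 1.25, 1.75.
Left endpoints: -3, -2.75, -2.5, -1.25.
f(-3) = -19, f(-2.75) = -15.4375, f(-2.5) = -12.25, f(-1.25) = -1.9375.
Sum = Σ Δx_i · f(x_i).
Sum = -27.3125.

-27.3125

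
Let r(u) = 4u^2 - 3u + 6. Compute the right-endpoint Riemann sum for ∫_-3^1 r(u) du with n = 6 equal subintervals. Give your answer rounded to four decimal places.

59.8519

Δu = (1 − (-3))/6 = 2/3.
Right endpoints: -7/3, -5/3, -1, -1/3, 1/3, 1.
r(-7/3) = 313/9, r(-5/3) = 199/9, r(-1) = 13, r(-1/3) = 67/9, r(1/3) = 49/9, r(1) = 7.
Sum = Δu · [r(-7/3) + r(-5/3) + r(-1) + ...].
Sum ≈ 59.8519.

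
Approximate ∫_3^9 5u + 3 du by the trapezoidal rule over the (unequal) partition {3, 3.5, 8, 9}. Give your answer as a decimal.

Subinterval widths: 0.5, 4.5, 1.
f(3) = 18, f(3.5) = 20.5, f(8) = 43, f(9) = 48.
On each subinterval the trapezoid contributes (Δu_i/2)·[f(u_{i-1}) + f(u_i)].
Sum = 198.

198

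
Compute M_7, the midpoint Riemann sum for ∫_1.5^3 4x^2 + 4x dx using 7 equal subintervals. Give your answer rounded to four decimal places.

Δx = (3 − 1.5)/7 = 3/14.
Midpoints: 45/28, 51/28, 57/28, 2.25, 69/28, 75/28, 81/28.
f(45/28) = 3285/196, f(51/28) = 4029/196, f(57/28) = 4845/196, f(2.25) = 29.25, f(69/28) = 6693/196, f(75/28) = 7725/196, f(81/28) = 8829/196.
Sum = Δx · [f(45/28) + f(51/28) + f(57/28) + ...].
Sum ≈ 44.9770.

44.9770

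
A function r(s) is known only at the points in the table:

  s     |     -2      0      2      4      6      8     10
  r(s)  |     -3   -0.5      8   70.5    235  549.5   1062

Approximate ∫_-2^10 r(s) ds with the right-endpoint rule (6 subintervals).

3849

Δs = 2.
Sum = 2·[(-0.5) + 8 + 70.5 + 235 + 549.5 + 1062] = 3849.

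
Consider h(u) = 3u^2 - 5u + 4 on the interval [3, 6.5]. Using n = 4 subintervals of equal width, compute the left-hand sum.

143.85546875

Δu = (6.5 − 3)/4 = 0.875.
Left endpoints: 3, 3.875, 4.75, 5.625.
h(3) = 16, h(3.875) = 29.671875, h(4.75) = 47.9375, h(5.625) = 70.796875.
Sum = Δu · [h(3) + h(3.875) + h(4.75) + h(5.625)].
Sum = 143.85546875.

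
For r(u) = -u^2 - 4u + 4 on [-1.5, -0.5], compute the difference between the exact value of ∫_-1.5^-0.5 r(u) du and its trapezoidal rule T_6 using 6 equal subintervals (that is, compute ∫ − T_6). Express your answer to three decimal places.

Exact integral: ∫_-1.5^-0.5 r(u) du ≈ 6.91667.
T_6 ≈ 6.91204.
Error ≈ 6.91667 − 6.91204 ≈ 0.005.

0.005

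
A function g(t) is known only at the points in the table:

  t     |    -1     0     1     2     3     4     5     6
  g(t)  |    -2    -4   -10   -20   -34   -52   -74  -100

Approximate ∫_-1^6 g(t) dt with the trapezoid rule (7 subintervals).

Δt = 1.
T_7 = (1/2)·[(-2) + 2·(-4) + 2·(-10) + 2·(-20) + 2·(-34) + 2·(-52) + 2·(-74) + (-100)] = -245.

-245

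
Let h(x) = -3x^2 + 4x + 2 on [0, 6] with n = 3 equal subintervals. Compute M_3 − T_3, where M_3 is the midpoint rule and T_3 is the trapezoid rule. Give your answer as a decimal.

M_3 = -126.
T_3 = -144.
M_3 − T_3 = 18.

18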